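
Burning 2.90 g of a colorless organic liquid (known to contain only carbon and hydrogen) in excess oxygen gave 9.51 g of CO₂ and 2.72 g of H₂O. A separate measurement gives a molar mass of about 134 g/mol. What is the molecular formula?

C10H14

mol C = 9.51 g CO₂ ÷ 44.009 g/mol = 0.2161 mol
mol H = 2 × 2.72 g H₂O ÷ 18.015 g/mol = 0.3020 mol
Divide by the smallest (0.2161 mol): C 1.000, H 1.397
Multiplying each by 5 gives whole numbers: C 5.00, H 6.99
Empirical formula: C5H7
Empirical-formula mass = 67.11 g/mol; 134 ÷ 67.11 ≈ 2, so the molecular formula is C10H14.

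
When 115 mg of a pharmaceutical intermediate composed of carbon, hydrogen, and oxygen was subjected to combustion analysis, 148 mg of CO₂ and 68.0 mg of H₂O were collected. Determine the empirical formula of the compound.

mol C = 0.148 g CO₂ ÷ 44.009 g/mol = 0.003363 mol
mol H = 2 × 0.0680 g H₂O ÷ 18.015 g/mol = 0.007549 mol
mass O = 0.115 − (0.04039 + 0.007610) = 0.06700 g → mol O = 0.06700 ÷ 15.999 = 0.004188 mol
Divide by the smallest (0.003363 mol): C 1.000, H 2.245, O 1.245
Multiplying each by 4 gives whole numbers: C 4.00, H 8.98, O 4.98

C4H9O5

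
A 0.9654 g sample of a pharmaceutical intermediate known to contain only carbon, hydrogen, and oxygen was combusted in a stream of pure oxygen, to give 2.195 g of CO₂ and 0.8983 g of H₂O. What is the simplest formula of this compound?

C3H6O

mol C = 2.195 g CO₂ ÷ 44.009 g/mol = 0.049876 mol
mol H = 2 × 0.8983 g H₂O ÷ 18.015 g/mol = 0.099728 mol
mass O = 0.9654 − (0.59906 + 0.10053) = 0.26581 g → mol O = 0.26581 ÷ 15.999 = 0.016614 mol
Divide by the smallest (0.016614 mol): C 3.002, H 6.003, O 1.000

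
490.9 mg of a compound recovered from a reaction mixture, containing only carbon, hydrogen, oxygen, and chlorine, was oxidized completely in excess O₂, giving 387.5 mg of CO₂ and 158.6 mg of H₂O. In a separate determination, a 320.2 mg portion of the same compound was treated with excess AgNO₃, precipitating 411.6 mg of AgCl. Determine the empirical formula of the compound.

mol C = 0.3875 g CO₂ ÷ 44.009 g/mol = 0.0088050 mol
mol H = 2 × 0.1586 g H₂O ÷ 18.015 g/mol = 0.017608 mol
From the AgCl data: mol Cl per gram of compound = (0.4116 ÷ 143.318) ÷ 0.3202 = 0.0089692 mol/g, so in the 0.4909 g combustion sample mol Cl = 0.0044030 mol
mass O = 0.4909 − (0.10576 + 0.017748 + 0.15609) = 0.21131 g → mol O = 0.21131 ÷ 15.999 = 0.013208 mol
Divide by the smallest (0.0044030 mol): C 2.000, H 3.999, Cl 1.000, O 3.000

C2H4ClO3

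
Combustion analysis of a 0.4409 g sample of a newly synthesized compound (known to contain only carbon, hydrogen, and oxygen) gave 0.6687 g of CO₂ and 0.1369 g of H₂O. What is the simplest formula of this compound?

CHO

mol C = 0.6687 g CO₂ ÷ 44.009 g/mol = 0.015195 mol
mol H = 2 × 0.1369 g H₂O ÷ 18.015 g/mol = 0.015198 mol
mass O = 0.4409 − (0.18250 + 0.015320) = 0.24308 g → mol O = 0.24308 ÷ 15.999 = 0.015193 mol
Divide by the smallest (0.015193 mol): C 1.000, H 1.000, O 1.000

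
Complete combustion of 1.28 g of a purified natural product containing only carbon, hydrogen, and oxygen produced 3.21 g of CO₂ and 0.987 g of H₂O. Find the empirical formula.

mol C = 3.21 g CO₂ ÷ 44.009 g/mol = 0.07294 mol
mol H = 2 × 0.987 g H₂O ÷ 18.015 g/mol = 0.1096 mol
mass O = 1.28 − (0.8761 + 0.1105) = 0.2935 g → mol O = 0.2935 ÷ 15.999 = 0.01834 mol
Divide by the smallest (0.01834 mol): C 3.976, H 5.974, O 1.000

C4H6O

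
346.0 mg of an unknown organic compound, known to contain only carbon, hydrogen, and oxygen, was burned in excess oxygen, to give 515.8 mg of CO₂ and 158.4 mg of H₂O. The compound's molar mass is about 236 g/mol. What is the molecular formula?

C8H12O8

mol C = 0.5158 g CO₂ ÷ 44.009 g/mol = 0.011720 mol
mol H = 2 × 0.1584 g H₂O ÷ 18.015 g/mol = 0.017585 mol
mass O = 0.3460 − (0.14077 + 0.017726) = 0.18750 g → mol O = 0.18750 ÷ 15.999 = 0.011720 mol
Divide by the smallest (0.011720 mol): C 1.000, H 1.501, O 1.000
Multiplying each by 2 gives whole numbers: C 2.00, H 3.00, O 2.00
Empirical formula: C2H3O2
Empirical-formula mass = 59.04 g/mol; 236 ÷ 59.04 ≈ 4, so the molecular formula is C8H12O8.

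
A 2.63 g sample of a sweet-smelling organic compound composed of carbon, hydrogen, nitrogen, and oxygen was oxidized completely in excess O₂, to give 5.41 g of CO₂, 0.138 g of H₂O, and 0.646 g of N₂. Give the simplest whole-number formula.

C8HN3O2

mol C = 5.41 g CO₂ ÷ 44.009 g/mol = 0.1229 mol
mol H = 2 × 0.138 g H₂O ÷ 18.015 g/mol = 0.01532 mol
mol N = 2 × 0.646 g N₂ ÷ 28.014 g/mol = 0.04612 mol
mass O = 2.63 − (1.477 + 0.01544 + 0.6460) = 0.4921 g → mol O = 0.4921 ÷ 15.999 = 0.03076 mol
Divide by the smallest (0.01532 mol): C 8.024, H 1.000, N 3.010, O 2.007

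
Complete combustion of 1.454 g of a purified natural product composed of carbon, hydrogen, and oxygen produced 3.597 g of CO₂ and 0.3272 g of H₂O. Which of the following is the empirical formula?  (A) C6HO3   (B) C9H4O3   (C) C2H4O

mol C = 3.597 g CO₂ ÷ 44.009 g/mol = 0.081733 mol
mol H = 2 × 0.3272 g H₂O ÷ 18.015 g/mol = 0.036325 mol
mass O = 1.454 − (0.98170 + 0.036616) = 0.43569 g → mol O = 0.43569 ÷ 15.999 = 0.027232 mol
Divide by the smallest (0.027232 mol): C 3.001, H 1.334, O 1.000
Multiplying each by 3 gives whole numbers: C 9.00, H 4.00, O 3.00

(B) C9H4O3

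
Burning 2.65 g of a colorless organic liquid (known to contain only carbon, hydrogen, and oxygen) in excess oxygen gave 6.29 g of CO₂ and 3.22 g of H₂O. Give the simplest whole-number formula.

C4H10O

mol C = 6.29 g CO₂ ÷ 44.009 g/mol = 0.1429 mol
mol H = 2 × 3.22 g H₂O ÷ 18.015 g/mol = 0.3575 mol
mass O = 2.65 − (1.717 + 0.3603) = 0.5730 g → mol O = 0.5730 ÷ 15.999 = 0.03581 mol
Divide by the smallest (0.03581 mol): C 3.991, H 9.982, O 1.000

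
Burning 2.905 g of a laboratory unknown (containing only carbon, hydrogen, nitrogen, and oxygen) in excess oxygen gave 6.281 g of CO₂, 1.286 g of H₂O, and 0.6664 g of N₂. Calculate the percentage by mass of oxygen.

13.10%

mol C = 6.281 g CO₂ ÷ 44.009 g/mol = 0.14272 mol
mol H = 2 × 1.286 g H₂O ÷ 18.015 g/mol = 0.14277 mol
mol N = 2 × 0.6664 g N₂ ÷ 28.014 g/mol = 0.047576 mol
mass O = 2.905 − (1.7142 + 0.14391 + 0.66640) = 0.38047 g → mol O = 0.38047 ÷ 15.999 = 0.023781 mol
mass % O = 0.38047 g ÷ 2.905 g × 100%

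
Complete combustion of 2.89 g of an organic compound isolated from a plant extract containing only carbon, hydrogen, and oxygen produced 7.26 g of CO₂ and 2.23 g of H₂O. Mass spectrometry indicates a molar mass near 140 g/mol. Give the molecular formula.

C8H12O2

mol C = 7.26 g CO₂ ÷ 44.009 g/mol = 0.1650 mol
mol H = 2 × 2.23 g H₂O ÷ 18.015 g/mol = 0.2476 mol
mass O = 2.89 − (1.981 + 0.2496) = 0.6590 g → mol O = 0.6590 ÷ 15.999 = 0.04119 mol
Divide by the smallest (0.04119 mol): C 4.005, H 6.010, O 1.000
Empirical formula: C4H6O
Empirical-formula mass = 70.09 g/mol; 140 ÷ 70.09 ≈ 2, so the molecular formula is C8H12O2.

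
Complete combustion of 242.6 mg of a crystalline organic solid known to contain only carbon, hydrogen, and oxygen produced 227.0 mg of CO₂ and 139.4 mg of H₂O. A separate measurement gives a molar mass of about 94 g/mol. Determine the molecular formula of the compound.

C2H6O4

mol C = 0.2270 g CO₂ ÷ 44.009 g/mol = 0.0051580 mol
mol H = 2 × 0.1394 g H₂O ÷ 18.015 g/mol = 0.015476 mol
mass O = 0.2426 − (0.061953 + 0.015600) = 0.16505 g → mol O = 0.16505 ÷ 15.999 = 0.010316 mol
Divide by the smallest (0.0051580 mol): C 1.000, H 3.000, O 2.000
Empirical formula: CH3O2
Empirical-formula mass = 47.03 g/mol; 94 ÷ 47.03 ≈ 2, so the molecular formula is C2H6O4.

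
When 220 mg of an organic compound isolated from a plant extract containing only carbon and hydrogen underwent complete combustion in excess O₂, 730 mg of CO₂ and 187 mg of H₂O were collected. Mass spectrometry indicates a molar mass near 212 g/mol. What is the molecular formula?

C16H20

mol C = 0.730 g CO₂ ÷ 44.009 g/mol = 0.01659 mol
mol H = 2 × 0.187 g H₂O ÷ 18.015 g/mol = 0.02076 mol
Divide by the smallest (0.01659 mol): C 1.000, H 1.252
Multiplying each by 4 gives whole numbers: C 4.00, H 5.01
Empirical formula: C4H5
Empirical-formula mass = 53.08 g/mol; 212 ÷ 53.08 ≈ 4, so the molecular formula is C16H20.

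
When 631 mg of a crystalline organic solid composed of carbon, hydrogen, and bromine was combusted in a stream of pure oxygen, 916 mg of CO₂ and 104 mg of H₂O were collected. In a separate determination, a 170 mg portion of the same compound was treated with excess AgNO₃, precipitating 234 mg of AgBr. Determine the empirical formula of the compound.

mol C = 0.916 g CO₂ ÷ 44.009 g/mol = 0.02081 mol
mol H = 2 × 0.104 g H₂O ÷ 18.015 g/mol = 0.01155 mol
From the AgBr data: mol Br per gram of compound = (0.234 ÷ 187.772) ÷ 0.170 = 0.007331 mol/g, so in the 0.631 g combustion sample mol Br = 0.004626 mol
Divide by the smallest (0.004626 mol): C 4.500, H 2.496, Br 1.000
Multiplying each by 2 gives whole numbers: C 9.00, H 4.99, Br 2.00

C9H5Br2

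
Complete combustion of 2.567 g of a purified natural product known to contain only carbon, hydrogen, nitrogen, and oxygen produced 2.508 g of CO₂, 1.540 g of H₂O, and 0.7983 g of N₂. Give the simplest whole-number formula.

mol C = 2.508 g CO₂ ÷ 44.009 g/mol = 0.056988 mol
mol H = 2 × 1.540 g H₂O ÷ 18.015 g/mol = 0.17097 mol
mol N = 2 × 0.7983 g N₂ ÷ 28.014 g/mol = 0.056993 mol
mass O = 2.567 − (0.68449 + 0.17234 + 0.79830) = 0.91188 g → mol O = 0.91188 ÷ 15.999 = 0.056996 mol
Divide by the smallest (0.056988 mol): C 1.000, H 3.000, N 1.000, O 1.000

CH3NO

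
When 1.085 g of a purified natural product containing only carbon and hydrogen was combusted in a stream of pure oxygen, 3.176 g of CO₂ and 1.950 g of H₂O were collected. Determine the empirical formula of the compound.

mol C = 3.176 g CO₂ ÷ 44.009 g/mol = 0.072167 mol
mol H = 2 × 1.950 g H₂O ÷ 18.015 g/mol = 0.21649 mol
Divide by the smallest (0.072167 mol): C 1.000, H 3.000

CH3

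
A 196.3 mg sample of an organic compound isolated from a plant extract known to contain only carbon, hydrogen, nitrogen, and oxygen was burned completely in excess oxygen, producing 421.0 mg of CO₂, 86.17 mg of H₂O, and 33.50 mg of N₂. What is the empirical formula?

mol C = 0.4210 g CO₂ ÷ 44.009 g/mol = 0.0095662 mol
mol H = 2 × 0.08617 g H₂O ÷ 18.015 g/mol = 0.0095665 mol
mol N = 2 × 0.03350 g N₂ ÷ 28.014 g/mol = 0.0023917 mol
mass O = 0.1963 − (0.11490 + 0.0096430 + 0.033500) = 0.038257 g → mol O = 0.038257 ÷ 15.999 = 0.0023912 mol
Divide by the smallest (0.0023912 mol): C 4.001, H 4.001, N 1.000, O 1.000

C4H4NO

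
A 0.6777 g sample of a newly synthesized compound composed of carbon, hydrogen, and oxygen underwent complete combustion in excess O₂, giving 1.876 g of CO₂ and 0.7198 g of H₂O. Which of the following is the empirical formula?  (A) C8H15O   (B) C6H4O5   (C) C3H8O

(A) C8H15O

mol C = 1.876 g CO₂ ÷ 44.009 g/mol = 0.042628 mol
mol H = 2 × 0.7198 g H₂O ÷ 18.015 g/mol = 0.079911 mol
mass O = 0.6777 − (0.51200 + 0.080550) = 0.085149 g → mol O = 0.085149 ÷ 15.999 = 0.0053221 mol
Divide by the smallest (0.0053221 mol): C 8.009, H 15.015, O 1.000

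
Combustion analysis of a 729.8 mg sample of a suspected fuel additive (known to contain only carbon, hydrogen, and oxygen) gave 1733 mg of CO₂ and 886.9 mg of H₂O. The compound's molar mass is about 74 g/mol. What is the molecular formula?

mol C = 1.733 g CO₂ ÷ 44.009 g/mol = 0.039378 mol
mol H = 2 × 0.8869 g H₂O ÷ 18.015 g/mol = 0.098462 mol
mass O = 0.7298 − (0.47297 + 0.099250) = 0.15758 g → mol O = 0.15758 ÷ 15.999 = 0.0098492 mol
Divide by the smallest (0.0098492 mol): C 3.998, H 9.997, O 1.000
Empirical formula: C4H10O
Empirical-formula mass = 74.12 g/mol; 74 ÷ 74.12 ≈ 1, so the molecular formula is C4H10O.

C4H10O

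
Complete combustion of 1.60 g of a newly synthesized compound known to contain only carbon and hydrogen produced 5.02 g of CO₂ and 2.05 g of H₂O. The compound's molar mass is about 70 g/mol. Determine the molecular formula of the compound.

C5H10

mol C = 5.02 g CO₂ ÷ 44.009 g/mol = 0.1141 mol
mol H = 2 × 2.05 g H₂O ÷ 18.015 g/mol = 0.2276 mol
Divide by the smallest (0.1141 mol): C 1.000, H 1.995
Empirical formula: CH2
Empirical-formula mass = 14.03 g/mol; 70 ÷ 14.03 ≈ 5, so the molecular formula is C5H10.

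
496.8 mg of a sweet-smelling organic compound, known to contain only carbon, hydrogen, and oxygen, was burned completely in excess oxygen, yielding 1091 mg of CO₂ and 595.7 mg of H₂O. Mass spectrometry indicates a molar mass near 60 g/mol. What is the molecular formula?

C3H8O

mol C = 1.091 g CO₂ ÷ 44.009 g/mol = 0.024790 mol
mol H = 2 × 0.5957 g H₂O ÷ 18.015 g/mol = 0.066134 mol
mass O = 0.4968 − (0.29776 + 0.066663) = 0.13238 g → mol O = 0.13238 ÷ 15.999 = 0.0082743 mol
Divide by the smallest (0.0082743 mol): C 2.996, H 7.993, O 1.000
Empirical formula: C3H8O
Empirical-formula mass = 60.10 g/mol; 60 ÷ 60.10 ≈ 1, so the molecular formula is C3H8O.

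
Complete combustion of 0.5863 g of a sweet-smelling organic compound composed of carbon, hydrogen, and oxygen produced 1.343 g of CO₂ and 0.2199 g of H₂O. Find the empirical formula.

mol C = 1.343 g CO₂ ÷ 44.009 g/mol = 0.030516 mol
mol H = 2 × 0.2199 g H₂O ÷ 18.015 g/mol = 0.024413 mol
mass O = 0.5863 − (0.36653 + 0.024608) = 0.19516 g → mol O = 0.19516 ÷ 15.999 = 0.012198 mol
Divide by the smallest (0.012198 mol): C 2.502, H 2.001, O 1.000
Multiplying each by 2 gives whole numbers: C 5.00, H 4.00, O 2.00

C5H4O2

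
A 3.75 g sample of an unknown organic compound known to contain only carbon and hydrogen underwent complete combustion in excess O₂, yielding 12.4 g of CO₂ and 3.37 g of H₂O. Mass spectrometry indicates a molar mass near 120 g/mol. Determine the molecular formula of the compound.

C9H12

mol C = 12.4 g CO₂ ÷ 44.009 g/mol = 0.2818 mol
mol H = 2 × 3.37 g H₂O ÷ 18.015 g/mol = 0.3741 mol
Divide by the smallest (0.2818 mol): C 1.000, H 1.328
Multiplying each by 3 gives whole numbers: C 3.00, H 3.98
Empirical formula: C3H4
Empirical-formula mass = 40.06 g/mol; 120 ÷ 40.06 ≈ 3, so the molecular formula is C9H12.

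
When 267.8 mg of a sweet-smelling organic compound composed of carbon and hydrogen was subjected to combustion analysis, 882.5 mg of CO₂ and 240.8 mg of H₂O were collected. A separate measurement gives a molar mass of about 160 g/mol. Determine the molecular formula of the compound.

mol C = 0.8825 g CO₂ ÷ 44.009 g/mol = 0.020053 mol
mol H = 2 × 0.2408 g H₂O ÷ 18.015 g/mol = 0.026733 mol
Divide by the smallest (0.020053 mol): C 1.000, H 1.333
Multiplying each by 3 gives whole numbers: C 3.00, H 4.00
Empirical formula: C3H4
Empirical-formula mass = 40.06 g/mol; 160 ÷ 40.06 ≈ 4, so the molecular formula is C12H16.

C12H16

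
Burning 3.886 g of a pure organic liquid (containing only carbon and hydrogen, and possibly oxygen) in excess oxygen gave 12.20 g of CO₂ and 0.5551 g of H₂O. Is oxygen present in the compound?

mol C = 12.20 g CO₂ ÷ 44.009 g/mol = 0.27722 mol
mol H = 2 × 0.5551 g H₂O ÷ 18.015 g/mol = 0.061626 mol
C and H account for only 3.3918 g of the 3.886 g sample; the remaining 0.49424 g must be oxygen.

yes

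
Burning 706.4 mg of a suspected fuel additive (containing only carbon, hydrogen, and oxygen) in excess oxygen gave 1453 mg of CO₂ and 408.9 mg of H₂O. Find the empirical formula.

mol C = 1.453 g CO₂ ÷ 44.009 g/mol = 0.033016 mol
mol H = 2 × 0.4089 g H₂O ÷ 18.015 g/mol = 0.045396 mol
mass O = 0.7064 − (0.39655 + 0.045759) = 0.26409 g → mol O = 0.26409 ÷ 15.999 = 0.016506 mol
Divide by the smallest (0.016506 mol): C 2.000, H 2.750, O 1.000
Multiplying each by 4 gives whole numbers: C 8.00, H 11.00, O 4.00

C8H11O4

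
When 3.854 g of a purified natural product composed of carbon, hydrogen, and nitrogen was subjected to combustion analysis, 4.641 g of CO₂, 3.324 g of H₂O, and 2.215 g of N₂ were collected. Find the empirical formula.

C2H7N3

mol C = 4.641 g CO₂ ÷ 44.009 g/mol = 0.10546 mol
mol H = 2 × 3.324 g H₂O ÷ 18.015 g/mol = 0.36903 mol
mol N = 2 × 2.215 g N₂ ÷ 28.014 g/mol = 0.15814 mol
Divide by the smallest (0.10546 mol): C 1.000, H 3.499, N 1.500
Multiplying each by 2 gives whole numbers: C 2.00, H 7.00, N 3.00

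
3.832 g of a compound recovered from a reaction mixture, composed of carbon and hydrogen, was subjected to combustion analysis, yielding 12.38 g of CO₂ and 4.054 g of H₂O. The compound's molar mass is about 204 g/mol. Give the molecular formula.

mol C = 12.38 g CO₂ ÷ 44.009 g/mol = 0.28131 mol
mol H = 2 × 4.054 g H₂O ÷ 18.015 g/mol = 0.45007 mol
Divide by the smallest (0.28131 mol): C 1.000, H 1.600
Multiplying each by 5 gives whole numbers: C 5.00, H 8.00
Empirical formula: C5H8
Empirical-formula mass = 68.12 g/mol; 204 ÷ 68.12 ≈ 3, so the molecular formula is C15H24.

C15H24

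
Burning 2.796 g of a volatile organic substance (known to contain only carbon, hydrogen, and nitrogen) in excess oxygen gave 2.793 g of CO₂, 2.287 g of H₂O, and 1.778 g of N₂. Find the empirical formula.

mol C = 2.793 g CO₂ ÷ 44.009 g/mol = 0.063464 mol
mol H = 2 × 2.287 g H₂O ÷ 18.015 g/mol = 0.25390 mol
mol N = 2 × 1.778 g N₂ ÷ 28.014 g/mol = 0.12694 mol
Divide by the smallest (0.063464 mol): C 1.000, H 4.001, N 2.000

CH4N2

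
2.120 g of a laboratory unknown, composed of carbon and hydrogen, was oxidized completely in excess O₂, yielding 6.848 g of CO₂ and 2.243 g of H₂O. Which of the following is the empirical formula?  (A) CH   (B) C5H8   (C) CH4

(B) C5H8

mol C = 6.848 g CO₂ ÷ 44.009 g/mol = 0.15560 mol
mol H = 2 × 2.243 g H₂O ÷ 18.015 g/mol = 0.24901 mol
Divide by the smallest (0.15560 mol): C 1.000, H 1.600
Multiplying each by 5 gives whole numbers: C 5.00, H 8.00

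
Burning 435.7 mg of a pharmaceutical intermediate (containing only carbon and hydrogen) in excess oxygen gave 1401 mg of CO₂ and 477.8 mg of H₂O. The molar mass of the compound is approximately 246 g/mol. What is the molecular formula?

mol C = 1.401 g CO₂ ÷ 44.009 g/mol = 0.031834 mol
mol H = 2 × 0.4778 g H₂O ÷ 18.015 g/mol = 0.053045 mol
Divide by the smallest (0.031834 mol): C 1.000, H 1.666
Multiplying each by 3 gives whole numbers: C 3.00, H 5.00
Empirical formula: C3H5
Empirical-formula mass = 41.07 g/mol; 246 ÷ 41.07 ≈ 6, so the molecular formula is C18H30.

C18H30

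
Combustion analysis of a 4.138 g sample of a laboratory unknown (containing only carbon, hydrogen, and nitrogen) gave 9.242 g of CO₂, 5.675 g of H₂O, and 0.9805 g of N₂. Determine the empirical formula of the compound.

mol C = 9.242 g CO₂ ÷ 44.009 g/mol = 0.21000 mol
mol H = 2 × 5.675 g H₂O ÷ 18.015 g/mol = 0.63003 mol
mol N = 2 × 0.9805 g N₂ ÷ 28.014 g/mol = 0.070001 mol
Divide by the smallest (0.070001 mol): C 3.000, H 9.000, N 1.000

C3H9N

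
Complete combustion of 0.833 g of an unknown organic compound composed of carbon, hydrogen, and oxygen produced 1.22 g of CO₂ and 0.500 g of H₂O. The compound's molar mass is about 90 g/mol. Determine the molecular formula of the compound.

mol C = 1.22 g CO₂ ÷ 44.009 g/mol = 0.02772 mol
mol H = 2 × 0.500 g H₂O ÷ 18.015 g/mol = 0.05551 mol
mass O = 0.833 − (0.3330 + 0.05595) = 0.4441 g → mol O = 0.4441 ÷ 15.999 = 0.02776 mol
Divide by the smallest (0.02772 mol): C 1.000, H 2.002, O 1.001
Empirical formula: CH2O
Empirical-formula mass = 30.03 g/mol; 90 ÷ 30.03 ≈ 3, so the molecular formula is C3H6O3.

C3H6O3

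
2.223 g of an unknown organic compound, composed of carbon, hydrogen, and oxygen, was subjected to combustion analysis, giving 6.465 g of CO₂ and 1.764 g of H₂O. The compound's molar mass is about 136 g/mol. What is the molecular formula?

C9H12O

mol C = 6.465 g CO₂ ÷ 44.009 g/mol = 0.14690 mol
mol H = 2 × 1.764 g H₂O ÷ 18.015 g/mol = 0.19584 mol
mass O = 2.223 − (1.7644 + 0.19740) = 0.26116 g → mol O = 0.26116 ÷ 15.999 = 0.016323 mol
Divide by the smallest (0.016323 mol): C 8.999, H 11.997, O 1.000
Empirical formula: C9H12O
Empirical-formula mass = 136.19 g/mol; 136 ÷ 136.19 ≈ 1, so the molecular formula is C9H12O.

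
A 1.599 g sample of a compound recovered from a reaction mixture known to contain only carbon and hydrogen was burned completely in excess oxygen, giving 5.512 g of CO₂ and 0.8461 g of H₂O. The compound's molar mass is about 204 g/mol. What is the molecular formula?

C16H12

mol C = 5.512 g CO₂ ÷ 44.009 g/mol = 0.12525 mol
mol H = 2 × 0.8461 g H₂O ÷ 18.015 g/mol = 0.093933 mol
Divide by the smallest (0.093933 mol): C 1.333, H 1.000
Multiplying each by 3 gives whole numbers: C 4.00, H 3.00
Empirical formula: C4H3
Empirical-formula mass = 51.07 g/mol; 204 ÷ 51.07 ≈ 4, so the molecular formula is C16H12.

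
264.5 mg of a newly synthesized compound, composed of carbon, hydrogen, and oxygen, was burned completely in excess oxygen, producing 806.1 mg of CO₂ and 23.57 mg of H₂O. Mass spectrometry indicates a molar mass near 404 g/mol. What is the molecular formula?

mol C = 0.8061 g CO₂ ÷ 44.009 g/mol = 0.018317 mol
mol H = 2 × 0.02357 g H₂O ÷ 18.015 g/mol = 0.0026167 mol
mass O = 0.2645 − (0.22000 + 0.0026376) = 0.041860 g → mol O = 0.041860 ÷ 15.999 = 0.0026164 mol
Divide by the smallest (0.0026164 mol): C 7.001, H 1.000, O 1.000
Empirical formula: C7HO
Empirical-formula mass = 101.08 g/mol; 404 ÷ 101.08 ≈ 4, so the molecular formula is C28H4O4.

C28H4O4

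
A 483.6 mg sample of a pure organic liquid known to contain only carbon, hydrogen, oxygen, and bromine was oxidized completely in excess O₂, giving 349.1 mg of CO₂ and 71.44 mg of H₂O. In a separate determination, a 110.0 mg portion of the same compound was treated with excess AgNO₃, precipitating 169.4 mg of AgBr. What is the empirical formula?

C2H2BrO

mol C = 0.3491 g CO₂ ÷ 44.009 g/mol = 0.0079325 mol
mol H = 2 × 0.07144 g H₂O ÷ 18.015 g/mol = 0.0079312 mol
From the AgBr data: mol Br per gram of compound = (0.1694 ÷ 187.772) ÷ 0.1100 = 0.0082014 mol/g, so in the 0.4836 g combustion sample mol Br = 0.0039662 mol
mass O = 0.4836 − (0.095277 + 0.0079946 + 0.31692) = 0.063412 g → mol O = 0.063412 ÷ 15.999 = 0.0039635 mol
Divide by the smallest (0.0039635 mol): C 2.001, H 2.001, Br 1.001, O 1.000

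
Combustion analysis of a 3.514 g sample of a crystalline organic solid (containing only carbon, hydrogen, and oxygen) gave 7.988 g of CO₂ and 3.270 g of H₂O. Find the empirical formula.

mol C = 7.988 g CO₂ ÷ 44.009 g/mol = 0.18151 mol
mol H = 2 × 3.270 g H₂O ÷ 18.015 g/mol = 0.36303 mol
mass O = 3.514 − (2.1801 + 0.36594) = 0.96797 g → mol O = 0.96797 ÷ 15.999 = 0.060502 mol
Divide by the smallest (0.060502 mol): C 3.000, H 6.000, O 1.000

C3H6O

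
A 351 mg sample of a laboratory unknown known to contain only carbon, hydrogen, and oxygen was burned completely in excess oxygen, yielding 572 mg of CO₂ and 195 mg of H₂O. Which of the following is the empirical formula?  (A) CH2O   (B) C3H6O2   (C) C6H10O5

mol C = 0.572 g CO₂ ÷ 44.009 g/mol = 0.01300 mol
mol H = 2 × 0.195 g H₂O ÷ 18.015 g/mol = 0.02165 mol
mass O = 0.351 − (0.1561 + 0.02182) = 0.1731 g → mol O = 0.1731 ÷ 15.999 = 0.01082 mol
Divide by the smallest (0.01082 mol): C 1.202, H 2.001, O 1.000
Multiplying each by 5 gives whole numbers: C 6.01, H 10.01, O 5.00

(C) C6H10O5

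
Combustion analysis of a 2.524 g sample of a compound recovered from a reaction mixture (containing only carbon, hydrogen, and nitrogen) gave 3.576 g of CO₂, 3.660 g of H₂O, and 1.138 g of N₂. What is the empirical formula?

mol C = 3.576 g CO₂ ÷ 44.009 g/mol = 0.081256 mol
mol H = 2 × 3.660 g H₂O ÷ 18.015 g/mol = 0.40633 mol
mol N = 2 × 1.138 g N₂ ÷ 28.014 g/mol = 0.081245 mol
Divide by the smallest (0.081245 mol): C 1.000, H 5.001, N 1.000

CH5N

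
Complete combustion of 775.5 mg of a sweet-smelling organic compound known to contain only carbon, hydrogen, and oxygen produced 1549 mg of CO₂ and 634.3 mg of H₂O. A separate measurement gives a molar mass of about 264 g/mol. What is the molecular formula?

C12H24O6

mol C = 1.549 g CO₂ ÷ 44.009 g/mol = 0.035197 mol
mol H = 2 × 0.6343 g H₂O ÷ 18.015 g/mol = 0.070419 mol
mass O = 0.7755 − (0.42276 + 0.070982) = 0.28176 g → mol O = 0.28176 ÷ 15.999 = 0.017611 mol
Divide by the smallest (0.017611 mol): C 1.999, H 3.999, O 1.000
Empirical formula: C2H4O
Empirical-formula mass = 44.05 g/mol; 264 ÷ 44.05 ≈ 6, so the molecular formula is C12H24O6.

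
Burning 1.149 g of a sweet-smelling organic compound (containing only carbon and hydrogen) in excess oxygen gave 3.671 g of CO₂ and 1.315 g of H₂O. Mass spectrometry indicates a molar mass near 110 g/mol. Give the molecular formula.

C8H14

mol C = 3.671 g CO₂ ÷ 44.009 g/mol = 0.083415 mol
mol H = 2 × 1.315 g H₂O ÷ 18.015 g/mol = 0.14599 mol
Divide by the smallest (0.083415 mol): C 1.000, H 1.750
Multiplying each by 4 gives whole numbers: C 4.00, H 7.00
Empirical formula: C4H7
Empirical-formula mass = 55.10 g/mol; 110 ÷ 55.10 ≈ 2, so the molecular formula is C8H14.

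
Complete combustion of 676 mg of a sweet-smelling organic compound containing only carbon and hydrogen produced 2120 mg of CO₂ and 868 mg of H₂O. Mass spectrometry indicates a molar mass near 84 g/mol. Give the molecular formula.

C6H12

mol C = 2.12 g CO₂ ÷ 44.009 g/mol = 0.04817 mol
mol H = 2 × 0.868 g H₂O ÷ 18.015 g/mol = 0.09636 mol
Divide by the smallest (0.04817 mol): C 1.000, H 2.000
Empirical formula: CH2
Empirical-formula mass = 14.03 g/mol; 84 ÷ 14.03 ≈ 6, so the molecular formula is C6H12.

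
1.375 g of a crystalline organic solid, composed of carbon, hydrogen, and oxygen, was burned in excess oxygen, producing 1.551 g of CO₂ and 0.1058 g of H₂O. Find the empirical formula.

mol C = 1.551 g CO₂ ÷ 44.009 g/mol = 0.035243 mol
mol H = 2 × 0.1058 g H₂O ÷ 18.015 g/mol = 0.011746 mol
mass O = 1.375 − (0.42330 + 0.011840) = 0.93986 g → mol O = 0.93986 ÷ 15.999 = 0.058745 mol
Divide by the smallest (0.011746 mol): C 3.000, H 1.000, O 5.001

C3HO5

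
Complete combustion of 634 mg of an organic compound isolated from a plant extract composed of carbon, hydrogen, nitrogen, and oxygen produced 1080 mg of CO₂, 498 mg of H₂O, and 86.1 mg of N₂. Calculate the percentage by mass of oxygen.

31.1%

mol C = 1.08 g CO₂ ÷ 44.009 g/mol = 0.02454 mol
mol H = 2 × 0.498 g H₂O ÷ 18.015 g/mol = 0.05529 mol
mol N = 2 × 0.0861 g N₂ ÷ 28.014 g/mol = 0.006147 mol
mass O = 0.634 − (0.2948 + 0.05573 + 0.08610) = 0.1974 g → mol O = 0.1974 ÷ 15.999 = 0.01234 mol
mass % O = 0.1974 g ÷ 0.634 g × 100%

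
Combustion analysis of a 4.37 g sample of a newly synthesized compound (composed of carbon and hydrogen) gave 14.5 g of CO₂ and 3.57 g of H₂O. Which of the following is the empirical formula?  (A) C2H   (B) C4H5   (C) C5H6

mol C = 14.5 g CO₂ ÷ 44.009 g/mol = 0.3295 mol
mol H = 2 × 3.57 g H₂O ÷ 18.015 g/mol = 0.3963 mol
Divide by the smallest (0.3295 mol): C 1.000, H 1.203
Multiplying each by 5 gives whole numbers: C 5.00, H 6.01

(C) C5H6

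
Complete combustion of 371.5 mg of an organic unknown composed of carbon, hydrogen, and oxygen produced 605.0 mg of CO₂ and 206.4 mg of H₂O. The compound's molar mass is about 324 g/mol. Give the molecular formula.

C12H20O10

mol C = 0.6050 g CO₂ ÷ 44.009 g/mol = 0.013747 mol
mol H = 2 × 0.2064 g H₂O ÷ 18.015 g/mol = 0.022914 mol
mass O = 0.3715 − (0.16512 + 0.023098) = 0.18328 g → mol O = 0.18328 ÷ 15.999 = 0.011456 mol
Divide by the smallest (0.011456 mol): C 1.200, H 2.000, O 1.000
Multiplying each by 5 gives whole numbers: C 6.00, H 10.00, O 5.00
Empirical formula: C6H10O5
Empirical-formula mass = 162.14 g/mol; 324 ÷ 162.14 ≈ 2, so the molecular formula is C12H20O10.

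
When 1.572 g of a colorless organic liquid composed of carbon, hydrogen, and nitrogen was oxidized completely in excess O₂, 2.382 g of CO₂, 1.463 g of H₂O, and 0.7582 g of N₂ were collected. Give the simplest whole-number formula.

mol C = 2.382 g CO₂ ÷ 44.009 g/mol = 0.054125 mol
mol H = 2 × 1.463 g H₂O ÷ 18.015 g/mol = 0.16242 mol
mol N = 2 × 0.7582 g N₂ ÷ 28.014 g/mol = 0.054130 mol
Divide by the smallest (0.054125 mol): C 1.000, H 3.001, N 1.000

CH3N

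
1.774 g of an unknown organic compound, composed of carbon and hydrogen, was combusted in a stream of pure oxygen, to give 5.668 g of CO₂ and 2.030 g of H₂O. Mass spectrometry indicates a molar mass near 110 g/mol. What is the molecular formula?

mol C = 5.668 g CO₂ ÷ 44.009 g/mol = 0.12879 mol
mol H = 2 × 2.030 g H₂O ÷ 18.015 g/mol = 0.22537 mol
Divide by the smallest (0.12879 mol): C 1.000, H 1.750
Multiplying each by 4 gives whole numbers: C 4.00, H 7.00
Empirical formula: C4H7
Empirical-formula mass = 55.10 g/mol; 110 ÷ 55.10 ≈ 2, so the molecular formula is C8H14.

C8H14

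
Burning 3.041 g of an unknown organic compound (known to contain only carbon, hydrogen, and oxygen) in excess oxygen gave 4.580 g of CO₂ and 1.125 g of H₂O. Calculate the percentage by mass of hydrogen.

4.14%

mol C = 4.580 g CO₂ ÷ 44.009 g/mol = 0.10407 mol
mol H = 2 × 1.125 g H₂O ÷ 18.015 g/mol = 0.12490 mol
mass O = 3.041 − (1.2500 + 0.12590) = 1.6651 g → mol O = 1.6651 ÷ 15.999 = 0.10408 mol
mass % H = 0.12590 g ÷ 3.041 g × 100%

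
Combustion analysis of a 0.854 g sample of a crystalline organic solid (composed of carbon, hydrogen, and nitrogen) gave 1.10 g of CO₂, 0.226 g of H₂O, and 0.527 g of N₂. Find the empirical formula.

mol C = 1.10 g CO₂ ÷ 44.009 g/mol = 0.02499 mol
mol H = 2 × 0.226 g H₂O ÷ 18.015 g/mol = 0.02509 mol
mol N = 2 × 0.527 g N₂ ÷ 28.014 g/mol = 0.03762 mol
Divide by the smallest (0.02499 mol): C 1.000, H 1.004, N 1.505
Multiplying each by 2 gives whole numbers: C 2.00, H 2.01, N 3.01

C2H2N3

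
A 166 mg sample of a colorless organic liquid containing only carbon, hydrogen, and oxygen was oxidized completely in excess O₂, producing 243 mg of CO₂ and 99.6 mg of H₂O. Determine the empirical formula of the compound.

mol C = 0.243 g CO₂ ÷ 44.009 g/mol = 0.005522 mol
mol H = 2 × 0.0996 g H₂O ÷ 18.015 g/mol = 0.01106 mol
mass O = 0.166 − (0.06632 + 0.01115) = 0.08853 g → mol O = 0.08853 ÷ 15.999 = 0.005534 mol
Divide by the smallest (0.005522 mol): C 1.000, H 2.003, O 1.002

CH2O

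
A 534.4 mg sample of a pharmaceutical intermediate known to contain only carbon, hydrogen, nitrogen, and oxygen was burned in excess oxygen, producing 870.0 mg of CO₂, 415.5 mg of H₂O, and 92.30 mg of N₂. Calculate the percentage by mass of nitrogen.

17.27%

mol C = 0.8700 g CO₂ ÷ 44.009 g/mol = 0.019769 mol
mol H = 2 × 0.4155 g H₂O ÷ 18.015 g/mol = 0.046128 mol
mol N = 2 × 0.09230 g N₂ ÷ 28.014 g/mol = 0.0065896 mol
mass O = 0.5344 − (0.23744 + 0.046497 + 0.092300) = 0.15816 g → mol O = 0.15816 ÷ 15.999 = 0.0098857 mol
mass % N = 0.092300 g ÷ 0.5344 g × 100%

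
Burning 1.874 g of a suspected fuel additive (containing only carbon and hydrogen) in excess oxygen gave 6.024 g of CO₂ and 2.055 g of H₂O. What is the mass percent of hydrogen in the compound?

mol C = 6.024 g CO₂ ÷ 44.009 g/mol = 0.13688 mol
mol H = 2 × 2.055 g H₂O ÷ 18.015 g/mol = 0.22814 mol
mass % H = 0.22997 g ÷ 1.874 g × 100%

12.27%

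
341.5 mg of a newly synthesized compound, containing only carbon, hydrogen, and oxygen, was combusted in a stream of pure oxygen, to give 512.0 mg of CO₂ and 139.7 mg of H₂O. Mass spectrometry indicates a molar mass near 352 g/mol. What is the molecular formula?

mol C = 0.5120 g CO₂ ÷ 44.009 g/mol = 0.011634 mol
mol H = 2 × 0.1397 g H₂O ÷ 18.015 g/mol = 0.015509 mol
mass O = 0.3415 − (0.13974 + 0.015633) = 0.18613 g → mol O = 0.18613 ÷ 15.999 = 0.011634 mol
Divide by the smallest (0.011634 mol): C 1.000, H 1.333, O 1.000
Multiplying each by 3 gives whole numbers: C 3.00, H 4.00, O 3.00
Empirical formula: C3H4O3
Empirical-formula mass = 88.06 g/mol; 352 ÷ 88.06 ≈ 4, so the molecular formula is C12H16O12.

C12H16O12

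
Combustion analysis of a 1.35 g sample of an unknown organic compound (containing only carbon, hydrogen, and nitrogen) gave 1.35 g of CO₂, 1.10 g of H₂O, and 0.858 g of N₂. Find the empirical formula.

CH4N2

mol C = 1.35 g CO₂ ÷ 44.009 g/mol = 0.03068 mol
mol H = 2 × 1.10 g H₂O ÷ 18.015 g/mol = 0.1221 mol
mol N = 2 × 0.858 g N₂ ÷ 28.014 g/mol = 0.06126 mol
Divide by the smallest (0.03068 mol): C 1.000, H 3.981, N 1.997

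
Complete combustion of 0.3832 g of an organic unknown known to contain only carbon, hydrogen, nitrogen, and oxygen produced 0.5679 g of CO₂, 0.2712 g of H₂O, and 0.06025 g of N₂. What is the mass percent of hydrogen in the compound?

7.92%

mol C = 0.5679 g CO₂ ÷ 44.009 g/mol = 0.012904 mol
mol H = 2 × 0.2712 g H₂O ÷ 18.015 g/mol = 0.030108 mol
mol N = 2 × 0.06025 g N₂ ÷ 28.014 g/mol = 0.0043014 mol
mass O = 0.3832 − (0.15499 + 0.030349 + 0.060250) = 0.13761 g → mol O = 0.13761 ÷ 15.999 = 0.0086011 mol
mass % H = 0.030349 g ÷ 0.3832 g × 100%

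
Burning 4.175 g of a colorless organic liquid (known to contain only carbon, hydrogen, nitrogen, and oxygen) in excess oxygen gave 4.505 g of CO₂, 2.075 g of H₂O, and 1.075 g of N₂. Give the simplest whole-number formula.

mol C = 4.505 g CO₂ ÷ 44.009 g/mol = 0.10237 mol
mol H = 2 × 2.075 g H₂O ÷ 18.015 g/mol = 0.23036 mol
mol N = 2 × 1.075 g N₂ ÷ 28.014 g/mol = 0.076747 mol
mass O = 4.175 − (1.2295 + 0.23221 + 1.0750) = 1.6383 g → mol O = 1.6383 ÷ 15.999 = 0.10240 mol
Divide by the smallest (0.076747 mol): C 1.334, H 3.002, N 1.000, O 1.334
Multiplying each by 3 gives whole numbers: C 4.00, H 9.00, N 3.00, O 4.00

C4H9N3O4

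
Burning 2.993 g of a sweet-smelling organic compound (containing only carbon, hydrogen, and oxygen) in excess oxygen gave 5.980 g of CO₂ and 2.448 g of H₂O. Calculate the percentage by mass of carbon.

mol C = 5.980 g CO₂ ÷ 44.009 g/mol = 0.13588 mol
mol H = 2 × 2.448 g H₂O ÷ 18.015 g/mol = 0.27177 mol
mass O = 2.993 − (1.6321 + 0.27395) = 1.0870 g → mol O = 1.0870 ÷ 15.999 = 0.067941 mol
mass % C = 1.6321 g ÷ 2.993 g × 100%

54.53%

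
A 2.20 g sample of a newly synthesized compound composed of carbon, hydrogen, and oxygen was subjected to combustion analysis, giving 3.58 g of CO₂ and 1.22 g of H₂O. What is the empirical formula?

mol C = 3.58 g CO₂ ÷ 44.009 g/mol = 0.08135 mol
mol H = 2 × 1.22 g H₂O ÷ 18.015 g/mol = 0.1354 mol
mass O = 2.20 − (0.9771 + 0.1365) = 1.086 g → mol O = 1.086 ÷ 15.999 = 0.06791 mol
Divide by the smallest (0.06791 mol): C 1.198, H 1.995, O 1.000
Multiplying each by 5 gives whole numbers: C 5.99, H 9.97, O 5.00

C6H10O5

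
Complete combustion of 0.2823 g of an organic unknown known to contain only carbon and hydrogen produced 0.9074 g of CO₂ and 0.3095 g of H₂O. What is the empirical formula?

C3H5

mol C = 0.9074 g CO₂ ÷ 44.009 g/mol = 0.020619 mol
mol H = 2 × 0.3095 g H₂O ÷ 18.015 g/mol = 0.034360 mol
Divide by the smallest (0.020619 mol): C 1.000, H 1.666
Multiplying each by 3 gives whole numbers: C 3.00, H 5.00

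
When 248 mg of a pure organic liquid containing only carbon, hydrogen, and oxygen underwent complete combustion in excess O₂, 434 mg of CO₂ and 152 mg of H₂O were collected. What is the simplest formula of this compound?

mol C = 0.434 g CO₂ ÷ 44.009 g/mol = 0.009862 mol
mol H = 2 × 0.152 g H₂O ÷ 18.015 g/mol = 0.01687 mol
mass O = 0.248 − (0.1184 + 0.01701) = 0.1125 g → mol O = 0.1125 ÷ 15.999 = 0.007034 mol
Divide by the smallest (0.007034 mol): C 1.402, H 2.399, O 1.000
Multiplying each by 5 gives whole numbers: C 7.01, H 11.99, O 5.00

C7H12O5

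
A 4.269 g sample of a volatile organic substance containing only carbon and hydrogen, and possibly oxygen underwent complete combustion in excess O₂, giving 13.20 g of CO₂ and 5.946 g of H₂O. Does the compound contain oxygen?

mol C = 13.20 g CO₂ ÷ 44.009 g/mol = 0.29994 mol
mol H = 2 × 5.946 g H₂O ÷ 18.015 g/mol = 0.66012 mol
C and H together account for 4.2680 g — essentially the entire 4.269 g sample — so the compound contains no oxygen.

no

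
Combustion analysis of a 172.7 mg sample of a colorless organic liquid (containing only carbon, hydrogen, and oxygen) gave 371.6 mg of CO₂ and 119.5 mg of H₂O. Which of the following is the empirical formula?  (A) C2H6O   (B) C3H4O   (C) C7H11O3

mol C = 0.3716 g CO₂ ÷ 44.009 g/mol = 0.0084437 mol
mol H = 2 × 0.1195 g H₂O ÷ 18.015 g/mol = 0.013267 mol
mass O = 0.1727 − (0.10142 + 0.013373) = 0.057910 g → mol O = 0.057910 ÷ 15.999 = 0.0036196 mol
Divide by the smallest (0.0036196 mol): C 2.333, H 3.665, O 1.000
Multiplying each by 3 gives whole numbers: C 7.00, H 11.00, O 3.00

(C) C7H11O3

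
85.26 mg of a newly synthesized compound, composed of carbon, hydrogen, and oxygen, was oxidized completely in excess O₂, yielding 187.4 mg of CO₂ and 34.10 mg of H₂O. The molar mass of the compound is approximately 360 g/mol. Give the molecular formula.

mol C = 0.1874 g CO₂ ÷ 44.009 g/mol = 0.0042582 mol
mol H = 2 × 0.03410 g H₂O ÷ 18.015 g/mol = 0.0037857 mol
mass O = 0.08526 − (0.051145 + 0.0038160) = 0.030299 g → mol O = 0.030299 ÷ 15.999 = 0.0018938 mol
Divide by the smallest (0.0018938 mol): C 2.249, H 1.999, O 1.000
Multiplying each by 4 gives whole numbers: C 8.99, H 8.00, O 4.00
Empirical formula: C9H8O4
Empirical-formula mass = 180.16 g/mol; 360 ÷ 180.16 ≈ 2, so the molecular formula is C18H16O8.

C18H16O8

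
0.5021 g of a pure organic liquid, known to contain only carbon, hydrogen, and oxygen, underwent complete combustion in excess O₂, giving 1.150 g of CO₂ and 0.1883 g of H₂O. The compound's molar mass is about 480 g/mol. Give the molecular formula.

mol C = 1.150 g CO₂ ÷ 44.009 g/mol = 0.026131 mol
mol H = 2 × 0.1883 g H₂O ÷ 18.015 g/mol = 0.020905 mol
mass O = 0.5021 − (0.31386 + 0.021072) = 0.16717 g → mol O = 0.16717 ÷ 15.999 = 0.010449 mol
Divide by the smallest (0.010449 mol): C 2.501, H 2.001, O 1.000
Multiplying each by 2 gives whole numbers: C 5.00, H 4.00, O 2.00
Empirical formula: C5H4O2
Empirical-formula mass = 96.08 g/mol; 480 ÷ 96.08 ≈ 5, so the molecular formula is C25H20O10.

C25H20O10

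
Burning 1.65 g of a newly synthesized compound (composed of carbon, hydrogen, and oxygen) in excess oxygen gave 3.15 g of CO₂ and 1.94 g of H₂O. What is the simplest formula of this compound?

C2H6O

mol C = 3.15 g CO₂ ÷ 44.009 g/mol = 0.07158 mol
mol H = 2 × 1.94 g H₂O ÷ 18.015 g/mol = 0.2154 mol
mass O = 1.65 − (0.8597 + 0.2171) = 0.5732 g → mol O = 0.5732 ÷ 15.999 = 0.03583 mol
Divide by the smallest (0.03583 mol): C 1.998, H 6.012, O 1.000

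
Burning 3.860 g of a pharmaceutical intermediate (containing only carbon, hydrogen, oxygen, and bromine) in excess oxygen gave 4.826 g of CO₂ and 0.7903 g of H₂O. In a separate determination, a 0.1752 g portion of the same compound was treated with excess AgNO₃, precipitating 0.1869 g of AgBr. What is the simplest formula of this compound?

mol C = 4.826 g CO₂ ÷ 44.009 g/mol = 0.10966 mol
mol H = 2 × 0.7903 g H₂O ÷ 18.015 g/mol = 0.087738 mol
From the AgBr data: mol Br per gram of compound = (0.1869 ÷ 187.772) ÷ 0.1752 = 0.0056813 mol/g, so in the 3.860 g combustion sample mol Br = 0.021930 mol
mass O = 3.860 − (1.3171 + 0.088440 + 1.7523) = 0.70217 g → mol O = 0.70217 ÷ 15.999 = 0.043889 mol
Divide by the smallest (0.021930 mol): C 5.001, H 4.001, Br 1.000, O 2.001

C5H4BrO2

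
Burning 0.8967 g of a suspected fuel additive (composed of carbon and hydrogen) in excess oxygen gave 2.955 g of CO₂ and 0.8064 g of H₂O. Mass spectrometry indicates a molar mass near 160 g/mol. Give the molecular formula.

C12H16

mol C = 2.955 g CO₂ ÷ 44.009 g/mol = 0.067145 mol
mol H = 2 × 0.8064 g H₂O ÷ 18.015 g/mol = 0.089525 mol
Divide by the smallest (0.067145 mol): C 1.000, H 1.333
Multiplying each by 3 gives whole numbers: C 3.00, H 4.00
Empirical formula: C3H4
Empirical-formula mass = 40.06 g/mol; 160 ÷ 40.06 ≈ 4, so the molecular formula is C12H16.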